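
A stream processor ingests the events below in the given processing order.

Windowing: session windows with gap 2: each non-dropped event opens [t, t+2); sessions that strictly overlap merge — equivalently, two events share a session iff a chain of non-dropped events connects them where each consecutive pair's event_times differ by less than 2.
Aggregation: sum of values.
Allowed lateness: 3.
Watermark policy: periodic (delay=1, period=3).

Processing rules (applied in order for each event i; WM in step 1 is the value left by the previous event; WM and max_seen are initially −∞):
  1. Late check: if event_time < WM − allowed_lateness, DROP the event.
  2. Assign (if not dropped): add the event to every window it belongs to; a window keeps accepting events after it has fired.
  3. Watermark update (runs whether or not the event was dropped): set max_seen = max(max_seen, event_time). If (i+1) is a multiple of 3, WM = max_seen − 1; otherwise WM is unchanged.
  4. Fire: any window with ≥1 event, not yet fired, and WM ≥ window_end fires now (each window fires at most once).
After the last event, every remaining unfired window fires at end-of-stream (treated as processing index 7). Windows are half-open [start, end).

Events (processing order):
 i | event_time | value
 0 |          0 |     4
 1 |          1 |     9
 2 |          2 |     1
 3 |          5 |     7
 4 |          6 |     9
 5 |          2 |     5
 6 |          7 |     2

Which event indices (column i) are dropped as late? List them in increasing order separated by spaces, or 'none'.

i=0 t=0 v=4: → [0,2); WM=−∞
i=1 t=1 v=9: → [0,3); WM=−∞
i=2 t=2 v=1: → [0,4); WM=1
i=3 t=5 v=7: → [5,7); WM=1
i=4 t=6 v=9: → [5,8); WM=1
i=5 t=2 v=5: → [0,4); WM=5
i=6 t=7 v=2: → [5,9); WM=5

none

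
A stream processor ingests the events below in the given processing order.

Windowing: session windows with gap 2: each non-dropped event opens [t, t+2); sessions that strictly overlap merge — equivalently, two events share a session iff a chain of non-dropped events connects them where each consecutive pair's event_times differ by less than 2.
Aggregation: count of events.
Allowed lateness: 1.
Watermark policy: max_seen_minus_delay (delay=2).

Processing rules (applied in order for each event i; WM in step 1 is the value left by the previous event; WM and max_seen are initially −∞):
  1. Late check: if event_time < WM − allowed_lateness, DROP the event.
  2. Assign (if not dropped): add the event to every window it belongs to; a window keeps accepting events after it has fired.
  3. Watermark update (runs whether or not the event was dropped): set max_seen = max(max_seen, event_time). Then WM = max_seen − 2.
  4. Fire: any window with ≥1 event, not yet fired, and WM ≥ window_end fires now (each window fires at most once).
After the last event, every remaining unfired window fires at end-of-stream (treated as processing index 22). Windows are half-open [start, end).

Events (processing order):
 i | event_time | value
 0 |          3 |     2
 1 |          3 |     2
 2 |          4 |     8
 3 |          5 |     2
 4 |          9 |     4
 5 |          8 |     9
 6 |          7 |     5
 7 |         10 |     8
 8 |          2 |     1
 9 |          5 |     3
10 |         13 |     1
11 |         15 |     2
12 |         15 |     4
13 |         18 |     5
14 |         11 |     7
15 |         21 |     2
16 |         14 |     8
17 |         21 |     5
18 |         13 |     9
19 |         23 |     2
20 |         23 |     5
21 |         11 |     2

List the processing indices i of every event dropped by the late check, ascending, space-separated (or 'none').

8 9 14 16 18 21

i=0 t=3 v=2: → [3,5); WM=1
i=1 t=3 v=2: → [3,5); WM=1
i=2 t=4 v=8: → [3,6); WM=2
i=3 t=5 v=2: → [3,7); WM=3
i=4 t=9 v=4: → [9,11); WM=7
i=5 t=8 v=9: → [8,11); WM=7
i=6 t=7 v=5: → [7,11); WM=7
i=7 t=10 v=8: → [7,12); WM=8
i=8 t=2 v=1: DROP (t<8-1); WM=8
i=9 t=5 v=3: DROP (t<8-1); WM=8
i=10 t=13 v=1: → [13,15); WM=11
i=11 t=15 v=2: → [15,17); WM=13
i=12 t=15 v=4: → [15,17); WM=13
i=13 t=18 v=5: → [18,20); WM=16
i=14 t=11 v=7: DROP (t<16-1); WM=16
i=15 t=21 v=2: → [21,23); WM=19
i=16 t=14 v=8: DROP (t<19-1); WM=19
i=17 t=21 v=5: → [21,23); WM=19
i=18 t=13 v=9: DROP (t<19-1); WM=19
i=19 t=23 v=2: → [23,25); WM=21
i=20 t=23 v=5: → [23,25); WM=21
i=21 t=11 v=2: DROP (t<21-1); WM=21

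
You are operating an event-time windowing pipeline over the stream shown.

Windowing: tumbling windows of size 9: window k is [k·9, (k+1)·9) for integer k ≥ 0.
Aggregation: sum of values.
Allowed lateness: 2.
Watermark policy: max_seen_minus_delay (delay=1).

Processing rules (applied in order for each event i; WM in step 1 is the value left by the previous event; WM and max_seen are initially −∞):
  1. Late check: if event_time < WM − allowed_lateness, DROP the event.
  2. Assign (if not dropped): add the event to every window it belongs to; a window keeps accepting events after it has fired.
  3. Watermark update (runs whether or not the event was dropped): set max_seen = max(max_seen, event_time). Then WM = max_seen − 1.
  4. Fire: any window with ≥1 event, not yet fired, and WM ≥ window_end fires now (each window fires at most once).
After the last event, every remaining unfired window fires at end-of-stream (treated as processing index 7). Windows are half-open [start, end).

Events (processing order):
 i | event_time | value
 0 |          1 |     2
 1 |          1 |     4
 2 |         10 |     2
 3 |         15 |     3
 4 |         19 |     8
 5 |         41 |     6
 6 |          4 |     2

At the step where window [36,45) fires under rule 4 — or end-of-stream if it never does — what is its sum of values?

6

i=0 t=1 v=2: → [0,9); WM=0
i=1 t=1 v=4: → [0,9); WM=0
i=2 t=10 v=2: → [9,18); WM=9; [0,9) fires=6
i=3 t=15 v=3: → [9,18); WM=14
i=4 t=19 v=8: → [18,27); WM=18; [9,18) fires=5
i=5 t=41 v=6: → [36,45); WM=40; [18,27) fires=8
i=6 t=4 v=2: DROP (t<40-2); WM=40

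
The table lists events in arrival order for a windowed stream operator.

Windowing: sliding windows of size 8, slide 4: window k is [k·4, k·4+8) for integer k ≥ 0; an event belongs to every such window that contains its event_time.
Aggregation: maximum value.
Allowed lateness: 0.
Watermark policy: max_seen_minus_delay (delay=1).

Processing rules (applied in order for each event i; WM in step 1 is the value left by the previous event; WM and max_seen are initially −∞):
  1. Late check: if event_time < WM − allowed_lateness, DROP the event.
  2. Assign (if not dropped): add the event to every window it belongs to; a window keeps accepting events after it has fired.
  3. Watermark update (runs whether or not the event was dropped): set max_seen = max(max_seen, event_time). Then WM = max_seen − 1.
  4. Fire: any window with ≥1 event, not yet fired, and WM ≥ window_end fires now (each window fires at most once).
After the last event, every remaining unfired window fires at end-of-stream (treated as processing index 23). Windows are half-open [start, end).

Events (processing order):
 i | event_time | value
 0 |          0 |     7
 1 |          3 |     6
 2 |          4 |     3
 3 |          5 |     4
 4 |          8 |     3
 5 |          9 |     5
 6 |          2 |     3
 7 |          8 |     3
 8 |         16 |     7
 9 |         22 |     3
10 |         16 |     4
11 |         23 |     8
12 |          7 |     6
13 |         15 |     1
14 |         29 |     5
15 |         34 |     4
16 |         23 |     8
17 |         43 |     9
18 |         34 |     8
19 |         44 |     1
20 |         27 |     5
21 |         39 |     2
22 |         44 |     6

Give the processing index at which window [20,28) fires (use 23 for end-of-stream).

i=0 t=0 v=7: → [0,8); WM=-1
i=1 t=3 v=6: → [0,8); WM=2
i=2 t=4 v=3: → [4,12),[0,8); WM=3
i=3 t=5 v=4: → [4,12),[0,8); WM=4
i=4 t=8 v=3: → [8,16),[4,12); WM=7
i=5 t=9 v=5: → [8,16),[4,12); WM=8; [0,8) fires=7
i=6 t=2 v=3: DROP (t<8-0); WM=8
i=7 t=8 v=3: → [8,16),[4,12); WM=8
i=8 t=16 v=7: → [16,24),[12,20); WM=15; [4,12) fires=5
i=9 t=22 v=3: → [20,28),[16,24); WM=21; [8,16) fires=5 [12,20) fires=7
i=10 t=16 v=4: DROP (t<21-0); WM=21
i=11 t=23 v=8: → [20,28),[16,24); WM=22
i=12 t=7 v=6: DROP (t<22-0); WM=22
i=13 t=15 v=1: DROP (t<22-0); WM=22
i=14 t=29 v=5: → [28,36),[24,32); WM=28; [16,24) fires=8 [20,28) fires=8
i=15 t=34 v=4: → [32,40),[28,36); WM=33; [24,32) fires=5
i=16 t=23 v=8: DROP (t<33-0); WM=33
i=17 t=43 v=9: → [40,48),[36,44); WM=42; [28,36) fires=5 [32,40) fires=4
i=18 t=34 v=8: DROP (t<42-0); WM=42
i=19 t=44 v=1: → [44,52),[40,48); WM=43
i=20 t=27 v=5: DROP (t<43-0); WM=43
i=21 t=39 v=2: DROP (t<43-0); WM=43
i=22 t=44 v=6: → [44,52),[40,48); WM=43

14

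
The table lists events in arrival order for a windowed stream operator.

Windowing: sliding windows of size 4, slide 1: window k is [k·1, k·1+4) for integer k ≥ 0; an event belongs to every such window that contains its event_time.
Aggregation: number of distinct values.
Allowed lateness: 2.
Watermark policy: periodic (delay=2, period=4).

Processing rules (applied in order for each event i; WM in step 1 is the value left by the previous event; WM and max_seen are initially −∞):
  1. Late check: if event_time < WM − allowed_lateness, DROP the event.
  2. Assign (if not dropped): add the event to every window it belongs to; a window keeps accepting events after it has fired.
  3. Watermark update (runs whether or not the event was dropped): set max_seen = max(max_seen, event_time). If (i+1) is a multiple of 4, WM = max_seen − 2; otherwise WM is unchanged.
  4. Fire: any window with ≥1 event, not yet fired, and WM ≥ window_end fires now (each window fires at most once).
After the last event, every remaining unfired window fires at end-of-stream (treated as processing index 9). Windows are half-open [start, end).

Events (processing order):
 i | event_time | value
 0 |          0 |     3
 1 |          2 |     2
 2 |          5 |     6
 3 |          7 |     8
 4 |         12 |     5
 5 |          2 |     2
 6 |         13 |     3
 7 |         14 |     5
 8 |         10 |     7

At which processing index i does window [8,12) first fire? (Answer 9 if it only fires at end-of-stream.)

8

i=0 t=0 v=3: → [0,4); WM=−∞
i=1 t=2 v=2: → [2,6),[1,5),[0,4); WM=−∞
i=2 t=5 v=6: → [5,9),[4,8),[3,7),[2,6); WM=−∞
i=3 t=7 v=8: → [7,11),[6,10),[5,9),[4,8); WM=5; [0,4) fires=2 [1,5) fires=1
i=4 t=12 v=5: → [12,16),[11,15),[10,14),[9,13); WM=5
i=5 t=2 v=2: DROP (t<5-2); WM=5
i=6 t=13 v=3: → [13,17),[12,16),[11,15),[10,14); WM=5
i=7 t=14 v=5: → [14,18),[13,17),[12,16),[11,15); WM=12; [2,6) fires=2 [3,7) fires=1 [4,8) fires=2 [5,9) fires=2 [6,10) fires=1 [7,11) fires=1
i=8 t=10 v=7: → [10,14),[9,13),[8,12),[7,11); WM=12; [8,12) fires=1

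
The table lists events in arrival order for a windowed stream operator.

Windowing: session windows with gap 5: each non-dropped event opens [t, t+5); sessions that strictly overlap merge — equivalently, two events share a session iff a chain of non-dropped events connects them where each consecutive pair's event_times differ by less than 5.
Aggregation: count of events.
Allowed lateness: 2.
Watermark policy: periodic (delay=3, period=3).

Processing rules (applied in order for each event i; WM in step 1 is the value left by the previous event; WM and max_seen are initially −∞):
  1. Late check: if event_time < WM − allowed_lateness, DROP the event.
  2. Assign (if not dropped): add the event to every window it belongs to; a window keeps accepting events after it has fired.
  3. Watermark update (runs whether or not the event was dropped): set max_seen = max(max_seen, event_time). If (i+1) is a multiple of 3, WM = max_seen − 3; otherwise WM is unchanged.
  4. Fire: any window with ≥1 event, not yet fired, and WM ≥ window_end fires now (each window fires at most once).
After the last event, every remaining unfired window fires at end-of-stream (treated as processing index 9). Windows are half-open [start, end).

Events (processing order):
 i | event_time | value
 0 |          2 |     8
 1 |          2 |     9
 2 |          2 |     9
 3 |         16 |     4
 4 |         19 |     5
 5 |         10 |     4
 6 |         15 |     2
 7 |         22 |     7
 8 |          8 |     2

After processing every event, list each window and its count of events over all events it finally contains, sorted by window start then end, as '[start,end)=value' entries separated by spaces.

i=0 t=2 v=8: → [2,7); WM=−∞
i=1 t=2 v=9: → [2,7); WM=−∞
i=2 t=2 v=9: → [2,7); WM=-1
i=3 t=16 v=4: → [16,21); WM=-1
i=4 t=19 v=5: → [16,24); WM=-1
i=5 t=10 v=4: → [10,15); WM=16
i=6 t=15 v=2: → [15,24); WM=16
i=7 t=22 v=7: → [15,27); WM=16
i=8 t=8 v=2: DROP (t<16-2); WM=19

[2,7)=3 [10,15)=1 [15,27)=4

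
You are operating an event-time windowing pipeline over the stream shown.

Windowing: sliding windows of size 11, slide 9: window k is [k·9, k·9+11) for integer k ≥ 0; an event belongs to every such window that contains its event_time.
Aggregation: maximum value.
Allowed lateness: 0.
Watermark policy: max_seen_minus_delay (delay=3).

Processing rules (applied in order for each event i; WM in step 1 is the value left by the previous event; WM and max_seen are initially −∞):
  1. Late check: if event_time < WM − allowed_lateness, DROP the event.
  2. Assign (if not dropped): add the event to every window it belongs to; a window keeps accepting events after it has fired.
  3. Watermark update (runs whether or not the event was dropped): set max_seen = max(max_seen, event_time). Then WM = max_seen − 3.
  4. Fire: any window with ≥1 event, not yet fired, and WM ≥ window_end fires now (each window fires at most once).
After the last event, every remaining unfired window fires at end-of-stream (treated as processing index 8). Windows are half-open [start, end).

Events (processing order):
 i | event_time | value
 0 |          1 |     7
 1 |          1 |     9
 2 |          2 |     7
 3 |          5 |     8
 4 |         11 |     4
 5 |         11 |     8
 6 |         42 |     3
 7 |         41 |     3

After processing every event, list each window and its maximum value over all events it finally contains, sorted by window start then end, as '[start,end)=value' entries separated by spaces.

[0,11)=9 [9,20)=8 [36,47)=3

i=0 t=1 v=7: → [0,11); WM=-2
i=1 t=1 v=9: → [0,11); WM=-2
i=2 t=2 v=7: → [0,11); WM=-1
i=3 t=5 v=8: → [0,11); WM=2
i=4 t=11 v=4: → [9,20); WM=8
i=5 t=11 v=8: → [9,20); WM=8
i=6 t=42 v=3: → [36,47); WM=39; [0,11) fires=9 [9,20) fires=8
i=7 t=41 v=3: → [36,47); WM=39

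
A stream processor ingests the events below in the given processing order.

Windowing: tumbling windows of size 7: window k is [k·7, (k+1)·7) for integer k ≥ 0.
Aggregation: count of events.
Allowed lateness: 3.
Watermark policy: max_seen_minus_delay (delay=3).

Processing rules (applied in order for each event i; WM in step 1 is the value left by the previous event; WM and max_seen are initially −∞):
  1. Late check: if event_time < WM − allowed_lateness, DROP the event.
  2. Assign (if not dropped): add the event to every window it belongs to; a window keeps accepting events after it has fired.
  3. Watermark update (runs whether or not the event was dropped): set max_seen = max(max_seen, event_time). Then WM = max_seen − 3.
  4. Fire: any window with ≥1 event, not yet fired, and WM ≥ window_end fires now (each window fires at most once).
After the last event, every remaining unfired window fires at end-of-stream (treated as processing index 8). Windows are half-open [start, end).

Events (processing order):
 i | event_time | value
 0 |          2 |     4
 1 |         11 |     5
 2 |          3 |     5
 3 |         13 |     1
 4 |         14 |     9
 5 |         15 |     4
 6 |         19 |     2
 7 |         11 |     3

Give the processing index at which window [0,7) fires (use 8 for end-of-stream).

i=0 t=2 v=4: → [0,7); WM=-1
i=1 t=11 v=5: → [7,14); WM=8; [0,7) fires=1
i=2 t=3 v=5: DROP (t<8-3); WM=8
i=3 t=13 v=1: → [7,14); WM=10
i=4 t=14 v=9: → [14,21); WM=11
i=5 t=15 v=4: → [14,21); WM=12
i=6 t=19 v=2: → [14,21); WM=16; [7,14) fires=2
i=7 t=11 v=3: DROP (t<16-3); WM=16

1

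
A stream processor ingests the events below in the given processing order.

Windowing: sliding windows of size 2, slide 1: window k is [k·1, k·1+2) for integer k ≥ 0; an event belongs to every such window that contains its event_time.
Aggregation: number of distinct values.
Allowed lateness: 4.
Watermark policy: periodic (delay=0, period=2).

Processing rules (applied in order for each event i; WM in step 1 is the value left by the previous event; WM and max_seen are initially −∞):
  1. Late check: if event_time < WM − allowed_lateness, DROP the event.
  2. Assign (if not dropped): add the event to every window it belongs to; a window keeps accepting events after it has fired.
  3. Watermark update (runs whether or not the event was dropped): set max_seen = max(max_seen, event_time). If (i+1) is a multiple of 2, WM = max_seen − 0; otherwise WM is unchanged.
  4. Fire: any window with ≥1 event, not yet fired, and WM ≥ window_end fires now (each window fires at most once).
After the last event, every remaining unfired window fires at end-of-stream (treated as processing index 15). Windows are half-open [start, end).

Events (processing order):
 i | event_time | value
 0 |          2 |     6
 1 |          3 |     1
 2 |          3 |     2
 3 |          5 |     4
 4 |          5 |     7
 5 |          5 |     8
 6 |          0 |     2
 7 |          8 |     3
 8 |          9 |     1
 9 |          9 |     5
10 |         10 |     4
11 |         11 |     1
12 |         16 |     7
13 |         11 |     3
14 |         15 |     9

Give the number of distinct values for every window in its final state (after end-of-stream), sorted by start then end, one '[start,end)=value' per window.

[1,3)=1 [2,4)=3 [3,5)=2 [4,6)=3 [5,7)=3 [7,9)=1 [8,10)=3 [9,11)=3 [10,12)=3 [11,13)=2 [14,16)=1 [15,17)=2 [16,18)=1

i=0 t=2 v=6: → [2,4),[1,3); WM=−∞
i=1 t=3 v=1: → [3,5),[2,4); WM=3; [1,3) fires=1
i=2 t=3 v=2: → [3,5),[2,4); WM=3
i=3 t=5 v=4: → [5,7),[4,6); WM=5; [2,4) fires=3 [3,5) fires=2
i=4 t=5 v=7: → [5,7),[4,6); WM=5
i=5 t=5 v=8: → [5,7),[4,6); WM=5
i=6 t=0 v=2: DROP (t<5-4); WM=5
i=7 t=8 v=3: → [8,10),[7,9); WM=8; [4,6) fires=3 [5,7) fires=3
i=8 t=9 v=1: → [9,11),[8,10); WM=8
i=9 t=9 v=5: → [9,11),[8,10); WM=9; [7,9) fires=1
i=10 t=10 v=4: → [10,12),[9,11); WM=9
i=11 t=11 v=1: → [11,13),[10,12); WM=11; [8,10) fires=3 [9,11) fires=3
i=12 t=16 v=7: → [16,18),[15,17); WM=11
i=13 t=11 v=3: → [11,13),[10,12); WM=16; [10,12) fires=3 [11,13) fires=2
i=14 t=15 v=9: → [15,17),[14,16); WM=16; [14,16) fires=1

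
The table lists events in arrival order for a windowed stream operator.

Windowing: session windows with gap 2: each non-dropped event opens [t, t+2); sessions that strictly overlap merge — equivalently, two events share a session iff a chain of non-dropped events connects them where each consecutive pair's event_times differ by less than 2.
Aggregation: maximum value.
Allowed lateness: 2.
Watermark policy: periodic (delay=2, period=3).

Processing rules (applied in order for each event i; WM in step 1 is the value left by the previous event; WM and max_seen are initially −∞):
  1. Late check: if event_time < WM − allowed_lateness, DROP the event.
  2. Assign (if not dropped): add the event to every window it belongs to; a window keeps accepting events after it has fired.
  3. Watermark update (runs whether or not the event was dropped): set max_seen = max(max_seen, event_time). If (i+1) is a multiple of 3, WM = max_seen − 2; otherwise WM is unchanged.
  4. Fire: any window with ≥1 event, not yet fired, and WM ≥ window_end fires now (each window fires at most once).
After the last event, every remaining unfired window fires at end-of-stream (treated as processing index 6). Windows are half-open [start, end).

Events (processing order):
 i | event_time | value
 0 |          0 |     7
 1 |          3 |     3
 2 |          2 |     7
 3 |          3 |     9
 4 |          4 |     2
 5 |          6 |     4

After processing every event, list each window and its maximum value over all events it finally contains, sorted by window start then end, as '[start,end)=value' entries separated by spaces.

[0,2)=7 [2,6)=9 [6,8)=4

i=0 t=0 v=7: → [0,2); WM=−∞
i=1 t=3 v=3: → [3,5); WM=−∞
i=2 t=2 v=7: → [2,5); WM=1
i=3 t=3 v=9: → [2,5); WM=1
i=4 t=4 v=2: → [2,6); WM=1
i=5 t=6 v=4: → [6,8); WM=4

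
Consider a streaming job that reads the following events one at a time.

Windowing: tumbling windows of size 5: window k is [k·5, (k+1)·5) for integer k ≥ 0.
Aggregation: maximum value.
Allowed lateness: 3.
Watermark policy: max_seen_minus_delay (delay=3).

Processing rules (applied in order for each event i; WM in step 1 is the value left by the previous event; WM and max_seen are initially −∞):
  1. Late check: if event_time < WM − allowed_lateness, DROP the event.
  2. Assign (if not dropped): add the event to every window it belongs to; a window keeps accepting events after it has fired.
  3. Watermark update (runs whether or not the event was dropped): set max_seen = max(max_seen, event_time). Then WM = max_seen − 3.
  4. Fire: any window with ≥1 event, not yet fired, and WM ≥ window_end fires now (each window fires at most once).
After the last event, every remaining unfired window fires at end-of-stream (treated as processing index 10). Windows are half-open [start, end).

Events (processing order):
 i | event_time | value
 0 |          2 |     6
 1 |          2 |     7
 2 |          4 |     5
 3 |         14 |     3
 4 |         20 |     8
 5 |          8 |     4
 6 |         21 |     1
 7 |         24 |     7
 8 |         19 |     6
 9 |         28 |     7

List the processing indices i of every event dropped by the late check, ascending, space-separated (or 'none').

i=0 t=2 v=6: → [0,5); WM=-1
i=1 t=2 v=7: → [0,5); WM=-1
i=2 t=4 v=5: → [0,5); WM=1
i=3 t=14 v=3: → [10,15); WM=11; [0,5) fires=7
i=4 t=20 v=8: → [20,25); WM=17; [10,15) fires=3
i=5 t=8 v=4: DROP (t<17-3); WM=17
i=6 t=21 v=1: → [20,25); WM=18
i=7 t=24 v=7: → [20,25); WM=21
i=8 t=19 v=6: → [15,20); WM=21; [15,20) fires=6
i=9 t=28 v=7: → [25,30); WM=25; [20,25) fires=8

5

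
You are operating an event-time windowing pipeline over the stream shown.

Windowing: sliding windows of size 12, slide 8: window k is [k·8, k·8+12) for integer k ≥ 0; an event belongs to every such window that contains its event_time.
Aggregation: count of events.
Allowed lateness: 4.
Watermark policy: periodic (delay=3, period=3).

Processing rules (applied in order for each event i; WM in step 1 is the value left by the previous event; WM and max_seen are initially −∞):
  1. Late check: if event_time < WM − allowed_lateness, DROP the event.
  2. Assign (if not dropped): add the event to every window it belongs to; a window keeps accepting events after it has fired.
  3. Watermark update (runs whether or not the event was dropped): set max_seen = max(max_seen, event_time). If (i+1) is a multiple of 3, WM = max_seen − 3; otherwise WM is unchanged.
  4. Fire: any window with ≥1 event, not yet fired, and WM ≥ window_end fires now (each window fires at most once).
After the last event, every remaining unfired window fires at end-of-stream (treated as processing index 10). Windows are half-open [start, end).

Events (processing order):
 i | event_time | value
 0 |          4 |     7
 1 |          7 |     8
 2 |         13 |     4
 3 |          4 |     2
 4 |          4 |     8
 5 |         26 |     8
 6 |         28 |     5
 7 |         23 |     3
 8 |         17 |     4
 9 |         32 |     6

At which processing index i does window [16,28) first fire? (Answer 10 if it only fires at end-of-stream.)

i=0 t=4 v=7: → [0,12); WM=−∞
i=1 t=7 v=8: → [0,12); WM=−∞
i=2 t=13 v=4: → [8,20); WM=10
i=3 t=4 v=2: DROP (t<10-4); WM=10
i=4 t=4 v=8: DROP (t<10-4); WM=10
i=5 t=26 v=8: → [24,36),[16,28); WM=23; [0,12) fires=2 [8,20) fires=1
i=6 t=28 v=5: → [24,36); WM=23
i=7 t=23 v=3: → [16,28); WM=23
i=8 t=17 v=4: DROP (t<23-4); WM=25
i=9 t=32 v=6: → [32,44),[24,36); WM=25

10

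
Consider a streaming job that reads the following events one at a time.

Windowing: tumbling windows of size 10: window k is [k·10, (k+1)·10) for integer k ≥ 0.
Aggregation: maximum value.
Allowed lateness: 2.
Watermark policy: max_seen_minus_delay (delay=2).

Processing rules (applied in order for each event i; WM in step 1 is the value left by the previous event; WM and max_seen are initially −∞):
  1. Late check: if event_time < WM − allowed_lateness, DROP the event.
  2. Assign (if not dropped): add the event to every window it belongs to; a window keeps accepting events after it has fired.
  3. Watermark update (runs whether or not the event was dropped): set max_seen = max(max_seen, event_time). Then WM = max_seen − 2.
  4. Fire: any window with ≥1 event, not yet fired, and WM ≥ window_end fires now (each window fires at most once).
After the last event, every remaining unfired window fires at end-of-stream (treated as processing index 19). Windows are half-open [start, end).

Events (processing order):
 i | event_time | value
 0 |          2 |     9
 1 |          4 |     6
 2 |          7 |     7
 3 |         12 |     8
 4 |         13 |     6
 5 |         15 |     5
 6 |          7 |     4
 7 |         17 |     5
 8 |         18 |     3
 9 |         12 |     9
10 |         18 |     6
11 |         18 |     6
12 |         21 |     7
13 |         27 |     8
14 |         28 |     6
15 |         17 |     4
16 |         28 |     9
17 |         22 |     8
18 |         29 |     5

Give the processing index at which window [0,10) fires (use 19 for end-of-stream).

i=0 t=2 v=9: → [0,10); WM=0
i=1 t=4 v=6: → [0,10); WM=2
i=2 t=7 v=7: → [0,10); WM=5
i=3 t=12 v=8: → [10,20); WM=10; [0,10) fires=9
i=4 t=13 v=6: → [10,20); WM=11
i=5 t=15 v=5: → [10,20); WM=13
i=6 t=7 v=4: DROP (t<13-2); WM=13
i=7 t=17 v=5: → [10,20); WM=15
i=8 t=18 v=3: → [10,20); WM=16
i=9 t=12 v=9: DROP (t<16-2); WM=16
i=10 t=18 v=6: → [10,20); WM=16
i=11 t=18 v=6: → [10,20); WM=16
i=12 t=21 v=7: → [20,30); WM=19
i=13 t=27 v=8: → [20,30); WM=25; [10,20) fires=8
i=14 t=28 v=6: → [20,30); WM=26
i=15 t=17 v=4: DROP (t<26-2); WM=26
i=16 t=28 v=9: → [20,30); WM=26
i=17 t=22 v=8: DROP (t<26-2); WM=26
i=18 t=29 v=5: → [20,30); WM=27

3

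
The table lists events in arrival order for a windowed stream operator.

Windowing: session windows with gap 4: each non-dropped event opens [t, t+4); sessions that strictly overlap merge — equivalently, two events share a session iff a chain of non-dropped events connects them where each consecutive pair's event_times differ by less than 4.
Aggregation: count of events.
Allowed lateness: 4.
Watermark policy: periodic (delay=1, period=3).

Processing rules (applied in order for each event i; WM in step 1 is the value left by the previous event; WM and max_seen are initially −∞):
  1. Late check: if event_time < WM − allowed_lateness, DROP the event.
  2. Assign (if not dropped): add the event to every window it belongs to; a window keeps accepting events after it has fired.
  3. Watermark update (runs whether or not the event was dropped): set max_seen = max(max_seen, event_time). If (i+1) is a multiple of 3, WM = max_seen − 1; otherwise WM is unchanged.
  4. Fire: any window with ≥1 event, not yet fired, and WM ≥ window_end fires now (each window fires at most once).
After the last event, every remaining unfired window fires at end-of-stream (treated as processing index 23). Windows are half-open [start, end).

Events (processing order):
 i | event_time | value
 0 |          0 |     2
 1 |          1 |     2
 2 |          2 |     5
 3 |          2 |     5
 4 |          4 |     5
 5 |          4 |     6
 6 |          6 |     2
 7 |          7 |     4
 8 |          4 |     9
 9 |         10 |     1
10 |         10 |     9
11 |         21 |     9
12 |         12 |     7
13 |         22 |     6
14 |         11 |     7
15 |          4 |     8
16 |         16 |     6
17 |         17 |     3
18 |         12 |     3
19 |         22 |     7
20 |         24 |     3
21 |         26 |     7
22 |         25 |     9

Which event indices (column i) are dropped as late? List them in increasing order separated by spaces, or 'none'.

i=0 t=0 v=2: → [0,4); WM=−∞
i=1 t=1 v=2: → [0,5); WM=−∞
i=2 t=2 v=5: → [0,6); WM=1
i=3 t=2 v=5: → [0,6); WM=1
i=4 t=4 v=5: → [0,8); WM=1
i=5 t=4 v=6: → [0,8); WM=3
i=6 t=6 v=2: → [0,10); WM=3
i=7 t=7 v=4: → [0,11); WM=3
i=8 t=4 v=9: → [0,11); WM=6
i=9 t=10 v=1: → [0,14); WM=6
i=10 t=10 v=9: → [0,14); WM=6
i=11 t=21 v=9: → [21,25); WM=20
i=12 t=12 v=7: DROP (t<20-4); WM=20
i=13 t=22 v=6: → [21,26); WM=20
i=14 t=11 v=7: DROP (t<20-4); WM=21
i=15 t=4 v=8: DROP (t<21-4); WM=21
i=16 t=16 v=6: DROP (t<21-4); WM=21
i=17 t=17 v=3: → [17,21); WM=21
i=18 t=12 v=3: DROP (t<21-4); WM=21
i=19 t=22 v=7: → [21,26); WM=21
i=20 t=24 v=3: → [21,28); WM=23
i=21 t=26 v=7: → [21,30); WM=23
i=22 t=25 v=9: → [21,30); WM=23

12 14 15 16 18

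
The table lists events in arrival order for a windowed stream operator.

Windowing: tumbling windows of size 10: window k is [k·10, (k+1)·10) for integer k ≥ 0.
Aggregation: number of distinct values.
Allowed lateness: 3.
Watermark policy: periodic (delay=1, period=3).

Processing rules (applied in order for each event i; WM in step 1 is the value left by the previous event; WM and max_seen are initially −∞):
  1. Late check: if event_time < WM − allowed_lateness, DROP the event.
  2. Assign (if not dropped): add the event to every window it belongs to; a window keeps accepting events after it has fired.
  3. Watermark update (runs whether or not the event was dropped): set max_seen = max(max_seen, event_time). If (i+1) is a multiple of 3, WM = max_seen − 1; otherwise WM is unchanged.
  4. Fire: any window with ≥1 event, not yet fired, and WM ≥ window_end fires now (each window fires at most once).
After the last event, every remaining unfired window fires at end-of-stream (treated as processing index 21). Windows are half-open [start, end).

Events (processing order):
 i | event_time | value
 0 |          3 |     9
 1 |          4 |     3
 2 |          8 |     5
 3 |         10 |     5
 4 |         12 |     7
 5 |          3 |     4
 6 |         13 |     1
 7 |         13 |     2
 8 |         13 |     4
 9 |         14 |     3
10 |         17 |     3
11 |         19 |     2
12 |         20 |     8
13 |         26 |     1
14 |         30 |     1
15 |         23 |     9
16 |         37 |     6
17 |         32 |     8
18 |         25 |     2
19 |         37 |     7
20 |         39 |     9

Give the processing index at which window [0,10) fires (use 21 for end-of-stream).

5

i=0 t=3 v=9: → [0,10); WM=−∞
i=1 t=4 v=3: → [0,10); WM=−∞
i=2 t=8 v=5: → [0,10); WM=7
i=3 t=10 v=5: → [10,20); WM=7
i=4 t=12 v=7: → [10,20); WM=7
i=5 t=3 v=4: DROP (t<7-3); WM=11; [0,10) fires=3
i=6 t=13 v=1: → [10,20); WM=11
i=7 t=13 v=2: → [10,20); WM=11
i=8 t=13 v=4: → [10,20); WM=12
i=9 t=14 v=3: → [10,20); WM=12
i=10 t=17 v=3: → [10,20); WM=12
i=11 t=19 v=2: → [10,20); WM=18
i=12 t=20 v=8: → [20,30); WM=18
i=13 t=26 v=1: → [20,30); WM=18
i=14 t=30 v=1: → [30,40); WM=29; [10,20) fires=6
i=15 t=23 v=9: DROP (t<29-3); WM=29
i=16 t=37 v=6: → [30,40); WM=29
i=17 t=32 v=8: → [30,40); WM=36; [20,30) fires=2
i=18 t=25 v=2: DROP (t<36-3); WM=36
i=19 t=37 v=7: → [30,40); WM=36
i=20 t=39 v=9: → [30,40); WM=38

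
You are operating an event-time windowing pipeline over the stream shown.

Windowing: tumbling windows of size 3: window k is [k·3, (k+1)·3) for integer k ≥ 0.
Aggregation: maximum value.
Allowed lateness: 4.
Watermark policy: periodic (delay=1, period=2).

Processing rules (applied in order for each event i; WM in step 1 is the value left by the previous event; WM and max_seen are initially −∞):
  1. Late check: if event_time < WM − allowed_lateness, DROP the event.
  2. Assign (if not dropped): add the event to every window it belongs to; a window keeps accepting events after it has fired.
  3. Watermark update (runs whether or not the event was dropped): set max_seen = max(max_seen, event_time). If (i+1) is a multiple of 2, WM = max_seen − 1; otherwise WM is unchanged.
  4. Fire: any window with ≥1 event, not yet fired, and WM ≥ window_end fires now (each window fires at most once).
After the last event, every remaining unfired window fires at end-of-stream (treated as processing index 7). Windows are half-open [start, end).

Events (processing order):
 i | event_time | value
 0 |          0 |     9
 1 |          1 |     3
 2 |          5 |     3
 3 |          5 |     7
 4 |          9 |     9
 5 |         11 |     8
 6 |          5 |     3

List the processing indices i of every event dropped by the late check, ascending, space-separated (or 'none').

i=0 t=0 v=9: → [0,3); WM=−∞
i=1 t=1 v=3: → [0,3); WM=0
i=2 t=5 v=3: → [3,6); WM=0
i=3 t=5 v=7: → [3,6); WM=4; [0,3) fires=9
i=4 t=9 v=9: → [9,12); WM=4
i=5 t=11 v=8: → [9,12); WM=10; [3,6) fires=7
i=6 t=5 v=3: DROP (t<10-4); WM=10

6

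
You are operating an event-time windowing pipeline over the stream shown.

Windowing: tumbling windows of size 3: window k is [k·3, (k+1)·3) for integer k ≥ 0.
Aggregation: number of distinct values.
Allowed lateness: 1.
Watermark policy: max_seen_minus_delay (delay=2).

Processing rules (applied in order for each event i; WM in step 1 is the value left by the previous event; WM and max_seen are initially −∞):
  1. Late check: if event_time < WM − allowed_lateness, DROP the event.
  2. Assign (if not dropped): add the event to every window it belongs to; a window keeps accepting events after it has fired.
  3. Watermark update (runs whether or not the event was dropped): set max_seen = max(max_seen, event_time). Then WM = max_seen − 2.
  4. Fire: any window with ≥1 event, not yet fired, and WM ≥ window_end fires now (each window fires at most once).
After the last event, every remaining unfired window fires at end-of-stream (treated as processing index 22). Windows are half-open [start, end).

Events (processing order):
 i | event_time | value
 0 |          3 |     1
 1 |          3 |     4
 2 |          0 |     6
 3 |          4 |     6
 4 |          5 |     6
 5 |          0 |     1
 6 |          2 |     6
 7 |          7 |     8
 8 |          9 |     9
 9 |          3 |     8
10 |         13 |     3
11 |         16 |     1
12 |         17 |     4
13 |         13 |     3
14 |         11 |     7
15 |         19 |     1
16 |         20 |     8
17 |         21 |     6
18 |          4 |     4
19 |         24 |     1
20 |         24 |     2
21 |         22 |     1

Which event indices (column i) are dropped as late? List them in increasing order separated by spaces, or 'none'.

5 9 13 14 18

i=0 t=3 v=1: → [3,6); WM=1
i=1 t=3 v=4: → [3,6); WM=1
i=2 t=0 v=6: → [0,3); WM=1
i=3 t=4 v=6: → [3,6); WM=2
i=4 t=5 v=6: → [3,6); WM=3; [0,3) fires=1
i=5 t=0 v=1: DROP (t<3-1); WM=3
i=6 t=2 v=6: → [0,3); WM=3
i=7 t=7 v=8: → [6,9); WM=5
i=8 t=9 v=9: → [9,12); WM=7; [3,6) fires=3
i=9 t=3 v=8: DROP (t<7-1); WM=7
i=10 t=13 v=3: → [12,15); WM=11; [6,9) fires=1
i=11 t=16 v=1: → [15,18); WM=14; [9,12) fires=1
i=12 t=17 v=4: → [15,18); WM=15; [12,15) fires=1
i=13 t=13 v=3: DROP (t<15-1); WM=15
i=14 t=11 v=7: DROP (t<15-1); WM=15
i=15 t=19 v=1: → [18,21); WM=17
i=16 t=20 v=8: → [18,21); WM=18; [15,18) fires=2
i=17 t=21 v=6: → [21,24); WM=19
i=18 t=4 v=4: DROP (t<19-1); WM=19
i=19 t=24 v=1: → [24,27); WM=22; [18,21) fires=2
i=20 t=24 v=2: → [24,27); WM=22
i=21 t=22 v=1: → [21,24); WM=22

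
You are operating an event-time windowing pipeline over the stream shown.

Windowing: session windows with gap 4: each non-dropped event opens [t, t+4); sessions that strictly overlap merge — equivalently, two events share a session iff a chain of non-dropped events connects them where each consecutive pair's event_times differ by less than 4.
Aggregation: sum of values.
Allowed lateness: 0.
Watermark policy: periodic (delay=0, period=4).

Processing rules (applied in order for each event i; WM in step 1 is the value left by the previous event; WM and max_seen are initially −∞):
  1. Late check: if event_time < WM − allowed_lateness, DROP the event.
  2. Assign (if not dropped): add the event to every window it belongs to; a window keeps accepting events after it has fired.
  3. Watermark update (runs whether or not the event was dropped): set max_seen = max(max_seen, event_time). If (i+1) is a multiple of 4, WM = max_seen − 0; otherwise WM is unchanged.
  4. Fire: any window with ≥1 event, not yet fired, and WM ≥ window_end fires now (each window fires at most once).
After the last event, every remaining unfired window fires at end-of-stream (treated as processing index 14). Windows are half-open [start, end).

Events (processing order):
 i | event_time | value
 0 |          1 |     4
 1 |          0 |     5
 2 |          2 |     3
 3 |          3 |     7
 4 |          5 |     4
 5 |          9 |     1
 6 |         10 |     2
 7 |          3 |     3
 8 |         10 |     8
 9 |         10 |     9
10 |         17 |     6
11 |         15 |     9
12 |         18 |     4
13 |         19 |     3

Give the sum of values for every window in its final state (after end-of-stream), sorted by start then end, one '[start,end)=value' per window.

i=0 t=1 v=4: → [1,5); WM=−∞
i=1 t=0 v=5: → [0,5); WM=−∞
i=2 t=2 v=3: → [0,6); WM=−∞
i=3 t=3 v=7: → [0,7); WM=3
i=4 t=5 v=4: → [0,9); WM=3
i=5 t=9 v=1: → [9,13); WM=3
i=6 t=10 v=2: → [9,14); WM=3
i=7 t=3 v=3: → [0,9); WM=10
i=8 t=10 v=8: → [9,14); WM=10
i=9 t=10 v=9: → [9,14); WM=10
i=10 t=17 v=6: → [17,21); WM=10
i=11 t=15 v=9: → [15,21); WM=17
i=12 t=18 v=4: → [15,22); WM=17
i=13 t=19 v=3: → [15,23); WM=17

[0,9)=26 [9,14)=20 [15,23)=22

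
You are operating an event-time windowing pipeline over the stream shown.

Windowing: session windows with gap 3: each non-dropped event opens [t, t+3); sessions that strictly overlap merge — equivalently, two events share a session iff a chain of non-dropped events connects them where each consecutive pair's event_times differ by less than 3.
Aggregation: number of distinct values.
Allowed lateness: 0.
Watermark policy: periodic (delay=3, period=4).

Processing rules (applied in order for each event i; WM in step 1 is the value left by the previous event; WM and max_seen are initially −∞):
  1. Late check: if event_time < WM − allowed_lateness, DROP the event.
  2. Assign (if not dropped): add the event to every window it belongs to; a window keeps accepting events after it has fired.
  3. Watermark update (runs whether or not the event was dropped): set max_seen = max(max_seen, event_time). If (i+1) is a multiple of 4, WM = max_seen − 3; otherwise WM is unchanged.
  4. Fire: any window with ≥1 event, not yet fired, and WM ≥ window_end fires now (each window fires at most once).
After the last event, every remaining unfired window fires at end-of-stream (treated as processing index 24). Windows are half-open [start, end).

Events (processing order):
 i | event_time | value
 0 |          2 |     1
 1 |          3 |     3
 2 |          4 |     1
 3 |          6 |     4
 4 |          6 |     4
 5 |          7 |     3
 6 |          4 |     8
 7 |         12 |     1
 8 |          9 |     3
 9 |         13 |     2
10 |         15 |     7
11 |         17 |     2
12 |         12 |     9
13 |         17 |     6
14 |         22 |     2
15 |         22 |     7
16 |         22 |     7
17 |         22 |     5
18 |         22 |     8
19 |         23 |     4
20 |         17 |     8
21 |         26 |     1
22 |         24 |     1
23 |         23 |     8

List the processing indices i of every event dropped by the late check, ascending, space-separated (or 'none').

12 20

i=0 t=2 v=1: → [2,5); WM=−∞
i=1 t=3 v=3: → [2,6); WM=−∞
i=2 t=4 v=1: → [2,7); WM=−∞
i=3 t=6 v=4: → [2,9); WM=3
i=4 t=6 v=4: → [2,9); WM=3
i=5 t=7 v=3: → [2,10); WM=3
i=6 t=4 v=8: → [2,10); WM=3
i=7 t=12 v=1: → [12,15); WM=9
i=8 t=9 v=3: → [2,12); WM=9
i=9 t=13 v=2: → [12,16); WM=9
i=10 t=15 v=7: → [12,18); WM=9
i=11 t=17 v=2: → [12,20); WM=14
i=12 t=12 v=9: DROP (t<14-0); WM=14
i=13 t=17 v=6: → [12,20); WM=14
i=14 t=22 v=2: → [22,25); WM=14
i=15 t=22 v=7: → [22,25); WM=19
i=16 t=22 v=7: → [22,25); WM=19
i=17 t=22 v=5: → [22,25); WM=19
i=18 t=22 v=8: → [22,25); WM=19
i=19 t=23 v=4: → [22,26); WM=20
i=20 t=17 v=8: DROP (t<20-0); WM=20
i=21 t=26 v=1: → [26,29); WM=20
i=22 t=24 v=1: → [22,29); WM=20
i=23 t=23 v=8: → [22,29); WM=23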